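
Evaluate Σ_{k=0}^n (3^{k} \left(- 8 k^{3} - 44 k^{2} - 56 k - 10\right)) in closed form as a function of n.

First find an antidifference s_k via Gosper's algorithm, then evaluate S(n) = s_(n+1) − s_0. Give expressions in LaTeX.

Ratio r(k) = 3*(4*k**3 + 34*k**2 + 84*k + 59)/(4*k**3 + 22*k**2 + 28*k + 5).
Factor: A=3; B=1; C=k**3 + 11*k**2/2 + 7*k + 5/4.
Key eq: (3)·f(k+1) = (1)·f(k) + (k**3 + 11*k**2/2 + 7*k + 5/4).
deg f ≤ 3 (via 0,0,3).
Coefficient equations give f(k) = (2*k**3 + 2*k**2 - k - 2)/4.
Then R = B(k−1)f/C = (2*k**3 + 2*k**2 - k - 2)/(4*k**3 + 22*k**2 + 28*k + 5), so s_k = R(k)·t_k = 2*3**k*(-2*k**3 - 2*k**2 + k + 2).
Check: Δs_k = 3**k*(-8*k**3 - 44*k**2 - 56*k - 10). ✓
Σ_(k=0)^n t_k = s_(n+1) − s_(0) = (3**(n + 1)*(-4*n**3 - 16*n**2 - 18*n - 2)) − (4), i.e. -12*3**n*n**3 - 48*3**n*n**2 - 54*3**n*n - 6*3**n - 4.

S(n) = - 12 \cdot 3^{n} n^{3} - 48 \cdot 3^{n} n^{2} - 54 \cdot 3^{n} n - 6 \cdot 3^{n} - 4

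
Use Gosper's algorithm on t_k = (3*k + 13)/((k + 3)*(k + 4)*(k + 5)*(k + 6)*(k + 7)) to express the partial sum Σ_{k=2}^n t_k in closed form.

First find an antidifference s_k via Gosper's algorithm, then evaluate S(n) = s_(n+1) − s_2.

S(n) = (n**3 + 17*n**2 + 94*n - 112)/(280*(n**3 + 17*n**2 + 94*n + 168))

r(k) = (k + 3)*(3*k + 16)/((k + 8)*(3*k + 13)) after simplifying.
So A=k + 3 and B=k + 8, with C=k + 13/3.
Set up (k + 3)·f(k+1) − (k + 7)·f(k) − (k + 13/3) = 0.
Degrees (1,1,1) ⇒ d ≤ 4.
Match coefficients ⇒ f(k) = k*(k + 4)*(k**2 + 14*k + 63)/270.
Certificate R = B(k−1)f/C = k*(k + 4)*(k + 7)*(k**2 + 14*k + 63)/(90*(3*k + 13)) gives s_k = k*(k**2 + 14*k + 63)/(90*(k**3 + 14*k**2 + 63*k + 90)).
Δs = (3*k + 13)/(k**5 + 25*k**4 + 245*k**3 + 1175*k**2 + 2754*k + 2520), as required.
Evaluate: s_(n+1) = (n**3 + 17*n**2 + 94*n + 78)/(90*(n**3 + 17*n**2 + 94*n + 168)); subtract s_(2) = 19/2520 ⇒ S(n) = (n**3 + 17*n**2 + 94*n - 112)/(280*(n**3 + 17*n**2 + 94*n + 168)).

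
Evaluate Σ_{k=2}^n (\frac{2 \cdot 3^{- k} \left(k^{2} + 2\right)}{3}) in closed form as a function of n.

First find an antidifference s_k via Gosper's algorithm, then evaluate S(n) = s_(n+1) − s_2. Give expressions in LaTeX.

Compute t_(k+1)/t_k: get ((k + 1)**2 + 2)/(3*(k**2 + 2)).
A = 1/3, B = 1, C = k**2 + 2.
f must satisfy (1/3)·f(k+1) − (1)·f(k) = k**2 + 2.
Degrees (0,0,2) ⇒ d ≤ 2.
Solve for f: f(k) = -3*(k**2 + k + 3)/2 (degree 2 ≤ 2).
Certificate R = B(k−1)f/C = -3*(k**2 + k + 3)/(2*(k**2 + 2)) gives s_k = (-k**2 - k - 3)/3**k.
Verify: 2*(k**2 + 2)/(3*3**k) matches t_k.
s_(n+1) = 3**(-n - 1)*(-n**2 - 3*n - 5) and s_(2) = -1, so S(n) = 3**(-n - 1)*(3**(n + 1) - n**2 - 3*n - 5).

S(n) = 3^{- n - 1} \left(3^{n + 1} - n^{2} - 3 n - 5\right)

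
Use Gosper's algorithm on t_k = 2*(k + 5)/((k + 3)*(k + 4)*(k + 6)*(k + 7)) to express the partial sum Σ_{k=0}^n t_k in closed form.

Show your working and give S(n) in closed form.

Step 1: r(k) = (k + 3)*(k + 6)**2/((k + 5)**2*(k + 8)).
Normal form (A,B,C) = (k + 3, k + 8, k**2 + 10*k + 25).
Need (k + 3)·f(k+1) − (k + 7)·f(k) = k**2 + 10*k + 25.
Bound: deg f ≤ 4.
Solve for f: f(k) = k*(k + 4)*(k + 5)*(k + 9)/36 (degree 4 ≤ 4).
Certificate R = B(k−1)f/C = k*(k + 4)*(k + 7)*(k + 9)/(36*(k + 5)) gives s_k = k*(k + 9)/(18*(k**2 + 9*k + 18)).
Δs = 2*(k + 5)/(k**4 + 20*k**3 + 145*k**2 + 450*k + 504), as required.
Evaluate: s_(n+1) = (n**2 + 11*n + 10)/(18*(n**2 + 11*n + 28)); subtract s_(0) = 0 ⇒ S(n) = (n**2 + 11*n + 10)/(18*(n**2 + 11*n + 28)).

S(n) = (n**2 + 11*n + 10)/(18*(n**2 + 11*n + 28))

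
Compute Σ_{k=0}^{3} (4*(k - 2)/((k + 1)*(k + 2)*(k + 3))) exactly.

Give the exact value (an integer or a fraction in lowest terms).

Step 1: r(k) = (k - 1)*(k + 1)/((k - 2)*(k + 4)).
A = k + 1, B = k + 4, C = k - 2.
Set up (k + 1)·f(k+1) − (k + 3)·f(k) − (k - 2) = 0.
From deg A=1, deg B=1, deg C=1: d=2.
Match coefficients ⇒ f(k) = -k*(k + 7)/4.
Get s_k = R·t_k = k*(-k - 7)/((k + 1)*(k + 2)) with R(k) = B(k−1)f(k)/C(k) = -k*(k + 3)*(k + 7)/(4*(k - 2)).
Δs = 4*(k - 2)/(k**3 + 6*k**2 + 11*k + 6), as required.
Σ_(k=0)^(3) t_k = s_(4) − s_(0) = -22/15 − (0) = -22/15.

Σ = -22/15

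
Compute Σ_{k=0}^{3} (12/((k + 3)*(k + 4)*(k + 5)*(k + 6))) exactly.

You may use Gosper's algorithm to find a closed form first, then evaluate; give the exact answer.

Σ = 37/630

r(k) = (k + 3)/(k + 7) after simplifying.
Take A(k)=k + 3, B(k)=k + 7, C(k)=1.
f must satisfy (k + 3)·f(k+1) − (k + 6)·f(k) = 1.
Bound: deg f ≤ 3.
Coefficient equations give f(k) = k*(k**2 + 12*k + 47)/180.
Certificate R = B(k−1)f/C = k*(k + 6)*(k**2 + 12*k + 47)/180 gives s_k = k*(k**2 + 12*k + 47)/(15*(k + 3)*(k + 4)*(k + 5)).
Verify: 12/(k**4 + 18*k**3 + 119*k**2 + 342*k + 360) matches t_k.
Σ_(k=0)^(3) t_k = s_(4) − s_(0) = 37/630 − (0) = 37/630.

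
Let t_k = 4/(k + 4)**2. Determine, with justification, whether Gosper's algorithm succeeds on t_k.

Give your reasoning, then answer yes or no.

No — key equation has no polynomial f.

r(k) = (k + 4)**2/(k + 5)**2 after simplifying.
A = k**2 + 8*k + 16, B = k**2 + 10*k + 25, C = 1.
Key eq: (k**2 + 8*k + 16)·f(k+1) = (k**2 + 8*k + 16)·f(k) + (1).
d = 0 from the (2,2,0) case.
Put f(k) = c0: A·f(k+1) − B(k−1)·f(k) − C = -1; need -1 = 0 — inconsistent ⇒ no f, not summable.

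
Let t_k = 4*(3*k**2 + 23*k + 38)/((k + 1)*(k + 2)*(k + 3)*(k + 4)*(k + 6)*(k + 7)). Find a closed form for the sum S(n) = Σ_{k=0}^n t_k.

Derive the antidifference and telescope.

S(n) = 2*(n**3 + 13*n**2 + 50*n + 38)/(9*(n**3 + 13*n**2 + 50*n + 56))

r(k) = (k + 1)*(k + 6)*(23*k + 3*(k + 1)**2 + 61)/((k + 5)*(k + 8)*(3*k**2 + 23*k + 38)) after simplifying.
Factor: A=k + 1; B=k + 8; C=k**3 + 38*k**2/3 + 51*k + 190/3.
Solve (k + 1)·f(k+1) − (k + 7)·f(k) = k**3 + 38*k**2/3 + 51*k + 190/3.
d = 6 from the (1,1,3) case.
Match coefficients ⇒ f(k) = k*(k + 2)*(k + 4)*(k + 5)*(k**2 + 10*k + 27)/54.
R(k) = B(k−1)·f(k)/C(k) = k*(k + 2)*(k + 4)*(k + 7)*(k**2 + 10*k + 27)/(18*(3*k**2 + 23*k + 38)); s_k = R·t_k = 2*k*(k**2 + 10*k + 27)/(9*(k**3 + 10*k**2 + 27*k + 18)).
Δs = 4*(3*k**2 + 23*k + 38)/(k**6 + 23*k**5 + 207*k**4 + 925*k**3 + 2144*k**2 + 2412*k + 1008), as required.
Evaluate: s_(n+1) = 2*(n**3 + 13*n**2 + 50*n + 38)/(9*(n**3 + 13*n**2 + 50*n + 56)); subtract s_(0) = 0 ⇒ S(n) = 2*(n**3 + 13*n**2 + 50*n + 38)/(9*(n**3 + 13*n**2 + 50*n + 56)).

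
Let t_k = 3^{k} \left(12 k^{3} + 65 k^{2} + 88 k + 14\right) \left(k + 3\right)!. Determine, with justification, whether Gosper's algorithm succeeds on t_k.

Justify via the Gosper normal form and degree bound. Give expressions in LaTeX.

Ratio r(k) = 3*(12*k**4 + 149*k**3 + 658*k**2 + 1195*k + 716)/(12*k**3 + 65*k**2 + 88*k + 14).
Take A(k)=3*k + 12, B(k)=1, C(k)=k**3 + 65*k**2/12 + 22*k/3 + 7/6.
Key eq: (3*k + 12)·f(k+1) = (1)·f(k) + (k**3 + 65*k**2/12 + 22*k/3 + 7/6).
Degrees (1,0,3) ⇒ d ≤ 2.
A polynomial solution: f(k) = (4*k**2 - k - 2)/12.
Certificate R = B(k−1)f/C = (4*k**2 - k - 2)/(12*k**3 + 65*k**2 + 88*k + 14) gives s_k = 3**k*(4*k**2 - k - 2)*factorial(k + 3).
Verify: 3**k*(12*k**3 + 65*k**2 + 88*k + 14)*factorial(k + 3) matches t_k.

Yes. s_k = 3^{k} \left(4 k^{2} - k - 2\right) \left(k + 3\right)!.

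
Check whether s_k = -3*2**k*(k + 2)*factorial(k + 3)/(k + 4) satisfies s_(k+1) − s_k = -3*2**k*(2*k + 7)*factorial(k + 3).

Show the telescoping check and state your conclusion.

Invalid: residual 6*2**k*(k + 3)*(2*k + 9)*factorial(k + 3)/((k + 4)*(k + 5)) ≠ 0.

s_(k+1) = -6*2**k*(k + 3)*factorial(k + 4)/(k + 5)
s_(k+1) − s_k = -3*2**k*(2*k**3 + 21*k**2 + 73*k + 86)*factorial(k + 3)/((k + 4)*(k + 5))
(s_(k+1) − s_k) − t_k = 6*2**k*(k + 3)*(2*k + 9)*factorial(k + 3)/((k + 4)*(k + 5))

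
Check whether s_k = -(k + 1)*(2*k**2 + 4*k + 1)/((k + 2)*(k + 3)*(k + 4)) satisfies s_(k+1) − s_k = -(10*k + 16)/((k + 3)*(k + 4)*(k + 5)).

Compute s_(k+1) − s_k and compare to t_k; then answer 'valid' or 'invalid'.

Invalid: residual (-2*k**2 + 2*k + 9)/(k**4 + 14*k**3 + 71*k**2 + 154*k + 120) ≠ 0.

s_(k+1) = -(k + 2)*(4*k + 2*(k + 1)**2 + 5)/((k + 3)*(k + 4)*(k + 5))
s_(k+1) − s_k = (-12*k**2 - 34*k - 23)/(k**4 + 14*k**3 + 71*k**2 + 154*k + 120)
(s_(k+1) − s_k) − t_k = (-2*k**2 + 2*k + 9)/(k**4 + 14*k**3 + 71*k**2 + 154*k + 120)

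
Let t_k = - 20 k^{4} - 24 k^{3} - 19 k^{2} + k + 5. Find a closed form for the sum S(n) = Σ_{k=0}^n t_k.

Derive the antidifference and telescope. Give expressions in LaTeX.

r(k) = (20*k**4 + 104*k**3 + 211*k**2 + 189*k + 57)/(20*k**4 + 24*k**3 + 19*k**2 - k - 5) after simplifying.
So A=1 and B=1, with C=k**4 + 6*k**3/5 + 19*k**2/20 - k/20 - 1/4.
Set up (1)·f(k+1) − (1)·f(k) − (k**4 + 6*k**3/5 + 19*k**2/20 - k/20 - 1/4) = 0.
Bound: deg f ≤ 5.
Solving with deg f ≤ 5: f(k) = k*(4*k**4 - 4*k**3 + k**2 - 4*k - 2)/20.
Then R = B(k−1)f/C = k*(4*k**4 - 4*k**3 + k**2 - 4*k - 2)/((k**2 + k + 1)*(20*k**2 + 4*k - 5)), so s_k = R(k)·t_k = k*(-4*k**4 + 4*k**3 - k**2 + 4*k + 2).
Verify: -20*k**4 - 24*k**3 - 19*k**2 + k + 5 matches t_k.
Σ_(k=0)^n t_k = s_(n+1) − s_(0) = (-4*n**5 - 16*n**4 - 25*n**3 - 15*n**2 + 3*n + 5) − (0), i.e. -4*n**5 - 16*n**4 - 25*n**3 - 15*n**2 + 3*n + 5.

S(n) = - 4 n^{5} - 16 n^{4} - 25 n^{3} - 15 n^{2} + 3 n + 5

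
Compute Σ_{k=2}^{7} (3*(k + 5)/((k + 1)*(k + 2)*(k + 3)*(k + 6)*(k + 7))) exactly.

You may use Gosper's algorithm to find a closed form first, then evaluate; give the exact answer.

Σ = 97/10080

r(k) = (k + 1)*(k + 6)**2/((k + 4)*(k + 5)*(k + 8)) after simplifying.
So A=k + 1 and B=k + 8, with C=k**3 + 14*k**2 + 65*k + 100.
Need (k + 1)·f(k+1) − (k + 7)·f(k) = k**3 + 14*k**2 + 65*k + 100.
deg f ≤ 6 (via 1,1,3).
Coefficient equations give f(k) = k*(k + 3)*(k + 4)**2*(k + 5)**2/36.
So s_k = (B(k−1)f/C)·t_k = (k*(k + 3)*(k + 4)*(k + 7)/36)·t_k = k*(k**2 + 9*k + 20)/(12*(k**3 + 9*k**2 + 20*k + 12)).
Δs = 3*(k + 5)/(k**5 + 19*k**4 + 131*k**3 + 401*k**2 + 540*k + 252), as required.
Evaluate s at k=8 and k=2: 26/315 and 7/96; difference 97/10080.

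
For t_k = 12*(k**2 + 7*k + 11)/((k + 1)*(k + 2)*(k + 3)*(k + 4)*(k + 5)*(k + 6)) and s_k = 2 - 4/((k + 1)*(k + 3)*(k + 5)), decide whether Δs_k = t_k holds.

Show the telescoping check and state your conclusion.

valid; difference matches t_k

s_(k+1) = 2 - 4/((k + 2)*(k + 4)*(k + 6))
s_(k+1) − s_k = 12*(k**2 + 7*k + 11)/(k**6 + 21*k**5 + 175*k**4 + 735*k**3 + 1624*k**2 + 1764*k + 720)
(s_(k+1) − s_k) − t_k = 0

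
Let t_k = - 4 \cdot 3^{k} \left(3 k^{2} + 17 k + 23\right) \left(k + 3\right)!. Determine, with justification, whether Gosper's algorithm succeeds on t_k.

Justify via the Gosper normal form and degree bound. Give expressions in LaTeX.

Yes. s_k = - 4 \cdot 3^{k} \left(k + 1\right) \left(k + 3\right)!.

Compute t_(k+1)/t_k: get 3*(3*k**3 + 35*k**2 + 135*k + 172)/(3*k**2 + 17*k + 23).
Factor: A=3*k + 12; B=1; C=k**2 + 17*k/3 + 23/3.
Need (3*k + 12)·f(k+1) − (1)·f(k) = k**2 + 17*k/3 + 23/3.
d = 1 from the (1,0,2) case.
Match coefficients ⇒ f(k) = (k + 1)/3.
Then R = B(k−1)f/C = (k + 1)/(3*k**2 + 17*k + 23), so s_k = R(k)·t_k = -4*3**k*(k + 1)*factorial(k + 3).
s_(k+1) − s_k = -4*3**k*(3*k**2 + 17*k + 23)*factorial(k + 3) = t_k.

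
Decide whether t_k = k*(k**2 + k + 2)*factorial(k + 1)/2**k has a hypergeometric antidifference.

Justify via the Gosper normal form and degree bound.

r(k) = (k + 1)*(k + 2)*(k + (k + 1)**2 + 3)/(2*k*(k**2 + k + 2)) after simplifying.
Take A(k)=k/2 + 1, B(k)=1, C(k)=k**3 + k**2 + 2*k.
Set up (k/2 + 1)·f(k+1) − (1)·f(k) − (k**3 + k**2 + 2*k) = 0.
Bound: deg f ≤ 2.
Match coefficients ⇒ f(k) = 2*(k - 2)*(k + 1).
Certificate R = B(k−1)f/C = 2*(k - 2)*(k + 1)/(k*(k**2 + k + 2)) gives s_k = 2**(1 - k)*(k - 2)*(k + 1)*factorial(k + 1).
s_(k+1) − s_k = k*(k**2 + k + 2)*factorial(k + 1)/2**k = t_k.

Yes. s_k = 2**(1 - k)*(k - 2)*(k + 1)*factorial(k + 1).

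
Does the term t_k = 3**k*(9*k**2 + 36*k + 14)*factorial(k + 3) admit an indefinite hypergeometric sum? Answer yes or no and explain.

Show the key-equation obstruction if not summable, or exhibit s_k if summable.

Yes. s_k = 3**k*(3*k - 2)*factorial(k + 3).

Ratio r(k) = 3*(9*k**3 + 90*k**2 + 275*k + 236)/(9*k**2 + 36*k + 14).
Gosper form: A/B · C(k+1)/C(k) with A=3*k + 12, B=1, C=k**2 + 4*k + 14/9.
Key eq: (3*k + 12)·f(k+1) = (1)·f(k) + (k**2 + 4*k + 14/9).
From deg A=1, deg B=0, deg C=2: d=1.
Coefficient equations give f(k) = (3*k - 2)/9.
Get s_k = R·t_k = 3**k*(3*k - 2)*factorial(k + 3) with R(k) = B(k−1)f(k)/C(k) = (3*k - 2)/(9*k**2 + 36*k + 14).
Δs = 3**k*(9*k**2 + 36*k + 14)*factorial(k + 3), as required.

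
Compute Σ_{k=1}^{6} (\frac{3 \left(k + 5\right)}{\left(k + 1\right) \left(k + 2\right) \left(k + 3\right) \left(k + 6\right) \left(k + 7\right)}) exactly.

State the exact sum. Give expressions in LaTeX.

Σ = 149/6552

Ratio r(k) = (k + 1)*(k + 6)**2/((k + 4)*(k + 5)*(k + 8)).
Gosper form: A/B · C(k+1)/C(k) with A=k + 1, B=k + 8, C=k**3 + 14*k**2 + 65*k + 100.
Need (k + 1)·f(k+1) − (k + 7)·f(k) = k**3 + 14*k**2 + 65*k + 100.
Degrees (1,1,3) ⇒ d ≤ 6.
A polynomial solution: f(k) = k*(k + 3)*(k + 4)**2*(k + 5)**2/36.
Then R = B(k−1)f/C = k*(k + 3)*(k + 4)*(k + 7)/36, so s_k = R(k)·t_k = k*(k**2 + 9*k + 20)/(12*(k**3 + 9*k**2 + 20*k + 12)).
Verify: 3*(k + 5)/(k**5 + 19*k**4 + 131*k**3 + 401*k**2 + 540*k + 252) matches t_k.
Telescoping: Σ = s_(7) − s_(1) = 77/936 − (5/84) = 149/6552.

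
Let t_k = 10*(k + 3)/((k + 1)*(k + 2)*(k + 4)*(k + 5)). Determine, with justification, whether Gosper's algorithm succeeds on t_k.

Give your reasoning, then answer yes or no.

Step 1: r(k) = (k + 1)*(k + 4)**2/((k + 3)**2*(k + 6)).
Factor: A=k + 1; B=k + 6; C=k**2 + 6*k + 9.
Solve (k + 1)·f(k+1) − (k + 5)·f(k) = k**2 + 6*k + 9.
From deg A=1, deg B=1, deg C=2: d=4.
Solve for f: f(k) = k*(k + 2)*(k + 3)*(k + 5)/8 (degree 4 ≤ 4).
Then R = B(k−1)f/C = k*(k + 2)*(k + 5)**2/(8*(k + 3)), so s_k = R(k)·t_k = 5*k*(k + 5)/(4*(k**2 + 5*k + 4)).
Check: Δs_k = 10*(k + 3)/(k**4 + 12*k**3 + 49*k**2 + 78*k + 40). ✓

Yes. s_k = 5*k*(k + 5)/(4*(k**2 + 5*k + 4)).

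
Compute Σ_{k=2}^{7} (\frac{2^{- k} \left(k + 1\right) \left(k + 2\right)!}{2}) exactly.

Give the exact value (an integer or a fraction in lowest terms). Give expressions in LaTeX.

Σ = 14169

Compute t_(k+1)/t_k: get (k + 2)*(k + 3)/(2*(k + 1)).
So A=k/2 + 3/2 and B=1, with C=k + 1.
Set up (k/2 + 3/2)·f(k+1) − (1)·f(k) − (k + 1) = 0.
Bound: deg f ≤ 0.
Solve for f: f(k) = 2 (degree 0 ≤ 0).
Certificate R = B(k−1)f/C = 2/(k + 1) gives s_k = factorial(k + 2)/2**k.
s_(k+1) − s_k = (k + 1)*factorial(k + 2)/(2*2**k) = t_k.
Evaluate s at k=8 and k=2: 14175 and 6; difference 14169.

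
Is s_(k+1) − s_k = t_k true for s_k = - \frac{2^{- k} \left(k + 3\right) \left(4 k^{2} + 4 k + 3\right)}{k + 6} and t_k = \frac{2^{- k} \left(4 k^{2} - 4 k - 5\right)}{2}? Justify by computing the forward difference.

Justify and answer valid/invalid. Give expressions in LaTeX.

Invalid: residual \frac{3 \cdot 2^{- k} \left(- 4 k^{3} - 28 k^{2} + 21 k + 24\right)}{2 \left(k^{2} + 13 k + 42\right)} ≠ 0.

s_(k+1) = -(k + 4)*(4*k + 4*(k + 1)**2 + 7)/(2*2**k*(k + 7))
s_(k+1) − s_k = (4*k**4 + 36*k**3 + 27*k**2 - 170*k - 138)/(2*2**k*(k**2 + 13*k + 42))
(s_(k+1) − s_k) − t_k = 3*(-4*k**3 - 28*k**2 + 21*k + 24)/(2*2**k*(k**2 + 13*k + 42))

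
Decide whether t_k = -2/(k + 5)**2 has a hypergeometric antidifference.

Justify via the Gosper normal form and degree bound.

No — t_k has no hypergeometric antidifference.

Compute t_(k+1)/t_k: get (k + 5)**2/(k + 6)**2.
Gosper form: A/B · C(k+1)/C(k) with A=k**2 + 10*k + 25, B=k**2 + 12*k + 36, C=1.
Need (k**2 + 10*k + 25)·f(k+1) − (k**2 + 10*k + 25)·f(k) = 1.
d = 0 from the (2,2,0) case.
Generic f = c0 gives residual -1; -1 = 0 cannot hold, so t_k is not Gosper-summable.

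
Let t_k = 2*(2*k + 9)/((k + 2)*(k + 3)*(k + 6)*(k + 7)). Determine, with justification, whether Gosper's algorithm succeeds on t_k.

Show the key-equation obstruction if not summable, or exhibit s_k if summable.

r(k) = (k + 2)*(k + 6)*(2*k + 11)/((k + 4)*(k + 8)*(2*k + 9)) after simplifying.
Gosper form: A/B · C(k+1)/C(k) with A=k + 2, B=k + 8, C=k**3 + 27*k**2/2 + 121*k/2 + 90.
Solve (k + 2)·f(k+1) − (k + 7)·f(k) = k**3 + 27*k**2/2 + 121*k/2 + 90.
Degrees (1,1,3) ⇒ d ≤ 5.
Coefficient equations give f(k) = k*(k + 3)*(k + 4)*(k + 5)*(k + 8)/24.
Then R = B(k−1)f/C = k*(k + 3)*(k + 7)*(k + 8)/(12*(2*k + 9)), so s_k = R(k)·t_k = k*(k + 8)/(6*(k**2 + 8*k + 12)).
Verify: 2*(2*k + 9)/(k**4 + 18*k**3 + 113*k**2 + 288*k + 252) matches t_k.

Yes. s_k = k*(k + 8)/(6*(k**2 + 8*k + 12)).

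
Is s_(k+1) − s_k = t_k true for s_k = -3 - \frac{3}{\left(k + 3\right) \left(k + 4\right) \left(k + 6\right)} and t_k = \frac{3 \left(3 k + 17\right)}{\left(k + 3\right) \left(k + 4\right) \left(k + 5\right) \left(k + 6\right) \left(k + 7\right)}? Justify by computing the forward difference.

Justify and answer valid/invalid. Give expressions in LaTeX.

s_(k+1) = -3 - 3/((k + 4)*(k + 5)*(k + 7))
s_(k+1) − s_k = 3*(3*k + 17)/(k**5 + 25*k**4 + 245*k**3 + 1175*k**2 + 2754*k + 2520)
(s_(k+1) − s_k) − t_k = 0

Valid — Δs_k = t_k.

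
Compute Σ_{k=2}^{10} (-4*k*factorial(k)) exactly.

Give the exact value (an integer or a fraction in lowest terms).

Σ = -159667192

The ratio is (k + 1)**2/k.
Take A(k)=k + 1, B(k)=1, C(k)=k.
Need (k + 1)·f(k+1) − (1)·f(k) = k.
Bound: deg f ≤ 0.
Match coefficients ⇒ f(k) = 1.
Certificate R = B(k−1)f/C = 1/k gives s_k = -4*factorial(k).
Check: Δs_k = -4*k*factorial(k). ✓
Sum = s_(11) − s_(2); s_(11) = -159667200, s_(2) = -8 ⇒ -159667192.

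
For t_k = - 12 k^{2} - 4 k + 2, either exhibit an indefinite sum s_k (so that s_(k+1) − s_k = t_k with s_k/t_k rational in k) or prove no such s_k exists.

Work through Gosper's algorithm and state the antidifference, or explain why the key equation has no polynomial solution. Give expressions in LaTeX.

s_k = 2 k \left(- 2 k^{2} + 2 k + 1\right)

Ratio r(k) = (6*k**2 + 14*k + 7)/(6*k**2 + 2*k - 1).
Factor: A=1; B=1; C=k**2 + k/3 - 1/6.
Solve (1)·f(k+1) − (1)·f(k) = k**2 + k/3 - 1/6.
From deg A=0, deg B=0, deg C=2: d=3.
A polynomial solution: f(k) = k*(2*k**2 - 2*k - 1)/6.
So s_k = (B(k−1)f/C)·t_k = (k*(2*k**2 - 2*k - 1)/(6*k**2 + 2*k - 1))·t_k = 2*k*(-2*k**2 + 2*k + 1).
s_(k+1) − s_k = -12*k**2 - 4*k + 2 = t_k.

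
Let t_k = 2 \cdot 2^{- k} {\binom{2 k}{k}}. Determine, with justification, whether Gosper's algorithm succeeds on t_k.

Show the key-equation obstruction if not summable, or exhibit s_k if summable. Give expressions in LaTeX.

Step 1: r(k) = (2*k + 1)/(k + 1).
Normal form (A,B,C) = (2*k + 1, k + 1, 1).
f must satisfy (2*k + 1)·f(k+1) − (k)·f(k) = 1.
deg f ≤ -1 (via 1,1,0).
d = -1 < 0 ⇒ no nonzero polynomial f; not summable.

No — key equation has no polynomial f.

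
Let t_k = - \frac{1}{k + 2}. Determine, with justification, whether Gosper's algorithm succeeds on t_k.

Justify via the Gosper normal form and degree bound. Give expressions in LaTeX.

r(k) = (k + 2)/(k + 3) after simplifying.
Take A(k)=k + 2, B(k)=k + 3, C(k)=1.
Set up (k + 2)·f(k+1) − (k + 2)·f(k) − (1) = 0.
Bound: deg f ≤ 0.
Put f(k) = c0: A·f(k+1) − B(k−1)·f(k) − C = -1; need -1 = 0 — inconsistent ⇒ no f, not summable.

No. Not Gosper-summable.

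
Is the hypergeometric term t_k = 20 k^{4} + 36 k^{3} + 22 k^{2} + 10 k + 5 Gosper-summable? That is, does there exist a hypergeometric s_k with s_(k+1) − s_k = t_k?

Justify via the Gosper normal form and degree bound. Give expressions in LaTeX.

Compute t_(k+1)/t_k: get (20*k**4 + 116*k**3 + 250*k**2 + 242*k + 93)/(20*k**4 + 36*k**3 + 22*k**2 + 10*k + 5).
Normal form (A,B,C) = (1, 1, k**4 + 9*k**3/5 + 11*k**2/10 + k/2 + 1/4).
Set up (1)·f(k+1) − (1)·f(k) − (k**4 + 9*k**3/5 + 11*k**2/10 + k/2 + 1/4) = 0.
deg f ≤ 5 (via 0,0,4).
Match coefficients ⇒ f(k) = k*(4*k**4 - k**3 - 4*k**2 + 3*k + 3)/20.
Then R = B(k−1)f/C = k*(4*k**4 - k**3 - 4*k**2 + 3*k + 3)/(20*k**4 + 36*k**3 + 22*k**2 + 10*k + 5), so s_k = R(k)·t_k = k*(4*k**4 - k**3 - 4*k**2 + 3*k + 3).
Δs = 20*k**4 + 36*k**3 + 22*k**2 + 10*k + 5, as required.

Yes. s_k = k \left(4 k^{4} - k^{3} - 4 k^{2} + 3 k + 3\right).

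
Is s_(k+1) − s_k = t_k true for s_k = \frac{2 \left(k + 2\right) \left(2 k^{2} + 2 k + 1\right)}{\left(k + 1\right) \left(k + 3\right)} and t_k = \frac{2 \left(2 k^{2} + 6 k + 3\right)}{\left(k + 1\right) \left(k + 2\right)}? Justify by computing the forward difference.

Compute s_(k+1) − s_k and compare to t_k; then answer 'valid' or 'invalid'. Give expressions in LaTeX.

Invalid: residual \frac{2 \left(- 6 k^{2} - 16 k - 7\right)}{k^{4} + 10 k^{3} + 35 k^{2} + 50 k + 24} ≠ 0.

s_(k+1) = 2*(k + 3)*(2*k + 2*(k + 1)**2 + 3)/((k + 2)*(k + 4))
s_(k+1) − s_k = 2*(2*k**4 + 20*k**3 + 63*k**2 + 77*k + 29)/(k**4 + 10*k**3 + 35*k**2 + 50*k + 24)
(s_(k+1) − s_k) − t_k = 2*(-6*k**2 - 16*k - 7)/(k**4 + 10*k**3 + 35*k**2 + 50*k + 24)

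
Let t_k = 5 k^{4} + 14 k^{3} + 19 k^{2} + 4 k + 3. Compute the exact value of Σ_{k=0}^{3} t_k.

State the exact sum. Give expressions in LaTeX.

Σ = 1296

r(k) = (5*k**4 + 34*k**3 + 91*k**2 + 104*k + 45)/(5*k**4 + 14*k**3 + 19*k**2 + 4*k + 3) after simplifying.
A = 1, B = 1, C = k**4 + 14*k**3/5 + 19*k**2/5 + 4*k/5 + 3/5.
Need (1)·f(k+1) − (1)·f(k) = k**4 + 14*k**3/5 + 19*k**2/5 + 4*k/5 + 3/5.
Bound: deg f ≤ 5.
Match coefficients ⇒ f(k) = k*(k**4 + k**3 + k**2 - 4*k + 4)/5.
Then R = B(k−1)f/C = k*(k**4 + k**3 + k**2 - 4*k + 4)/(5*k**4 + 14*k**3 + 19*k**2 + 4*k + 3), so s_k = R(k)·t_k = k*(k**4 + k**3 + k**2 - 4*k + 4).
Δs = 5*k**4 + 14*k**3 + 19*k**2 + 4*k + 3, as required.
Σ_(k=0)^(3) t_k = s_(4) − s_(0) = 1296 − (0) = 1296.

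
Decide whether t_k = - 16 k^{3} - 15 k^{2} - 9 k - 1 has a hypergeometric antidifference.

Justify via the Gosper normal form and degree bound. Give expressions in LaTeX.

Yes. s_k = k \left(- 4 k^{3} + 3 k^{2} - k + 1\right).

Compute t_(k+1)/t_k: get (16*k**3 + 63*k**2 + 87*k + 41)/(16*k**3 + 15*k**2 + 9*k + 1).
Normal form (A,B,C) = (1, 1, k**3 + 15*k**2/16 + 9*k/16 + 1/16).
Need (1)·f(k+1) − (1)·f(k) = k**3 + 15*k**2/16 + 9*k/16 + 1/16.
Degrees (0,0,3) ⇒ d ≤ 4.
Coefficient equations give f(k) = k*(4*k**3 - 3*k**2 + k - 1)/16.
Certificate R = B(k−1)f/C = k*(4*k**3 - 3*k**2 + k - 1)/(16*k**3 + 15*k**2 + 9*k + 1) gives s_k = k*(-4*k**3 + 3*k**2 - k + 1).
Verify: -16*k**3 - 15*k**2 - 9*k - 1 matches t_k.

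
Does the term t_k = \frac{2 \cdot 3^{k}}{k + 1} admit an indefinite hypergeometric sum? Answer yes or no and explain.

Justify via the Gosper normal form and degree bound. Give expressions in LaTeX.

r(k) = 3*(k + 1)/(k + 2) after simplifying.
So A=3*k + 3 and B=k + 2, with C=1.
Solve (3*k + 3)·f(k+1) − (k + 1)·f(k) = 1.
From deg A=1, deg B=1, deg C=0: d=-1.
Negative degree bound (-1): no f exists, t_k not Gosper-summable.

No — key equation has no polynomial f.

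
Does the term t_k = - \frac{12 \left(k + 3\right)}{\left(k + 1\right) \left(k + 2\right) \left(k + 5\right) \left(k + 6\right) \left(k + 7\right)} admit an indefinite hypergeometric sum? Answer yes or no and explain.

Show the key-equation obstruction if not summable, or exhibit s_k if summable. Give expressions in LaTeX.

Yes. s_k = \frac{2 k \left(- k^{2} - 12 k - 41\right)}{15 \left(k^{3} + 12 k^{2} + 41 k + 30\right)}.

t_(k+1)/t_k = (k + 1)*(k + 4)*(k + 5)/((k + 3)**2*(k + 8)).
Factor: A=k + 1; B=k + 8; C=k**3 + 10*k**2 + 33*k + 36.
f must satisfy (k + 1)·f(k+1) − (k + 7)·f(k) = k**3 + 10*k**2 + 33*k + 36.
Degrees (1,1,3) ⇒ d ≤ 6.
Solve for f: f(k) = k*(k + 2)*(k + 3)*(k + 4)*(k**2 + 12*k + 41)/90 (degree 6 ≤ 6).
Certificate R = B(k−1)f/C = k*(k + 2)*(k + 7)*(k**2 + 12*k + 41)/(90*(k + 3)) gives s_k = 2*k*(-k**2 - 12*k - 41)/(15*(k**3 + 12*k**2 + 41*k + 30)).
Δs = 12*(-k - 3)/(k**5 + 21*k**4 + 163*k**3 + 567*k**2 + 844*k + 420), as required.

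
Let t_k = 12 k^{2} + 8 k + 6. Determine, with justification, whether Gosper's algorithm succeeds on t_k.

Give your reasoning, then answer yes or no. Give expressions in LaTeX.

Ratio r(k) = (6*k**2 + 16*k + 13)/(6*k**2 + 4*k + 3).
Factor: A=1; B=1; C=k**2 + 2*k/3 + 1/2.
f must satisfy (1)·f(k+1) − (1)·f(k) = k**2 + 2*k/3 + 1/2.
d = 3 from the (0,0,2) case.
Match coefficients ⇒ f(k) = k*(2*k**2 - k + 2)/6.
So s_k = (B(k−1)f/C)·t_k = (k*(2*k**2 - k + 2)/(6*k**2 + 4*k + 3))·t_k = 2*k*(2*k**2 - k + 2).
Verify: 12*k**2 + 8*k + 6 matches t_k.

Yes. s_k = 2 k \left(2 k^{2} - k + 2\right).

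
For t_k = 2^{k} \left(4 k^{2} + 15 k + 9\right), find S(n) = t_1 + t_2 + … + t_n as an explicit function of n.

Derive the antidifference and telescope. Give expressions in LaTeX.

S(n) = 8 \cdot 2^{n} n^{2} + 14 \cdot 2^{n} n + 12 \cdot 2^{n} - 12

r(k) = 2*(4*k**2 + 23*k + 28)/(4*k**2 + 15*k + 9) after simplifying.
Gosper form: A/B · C(k+1)/C(k) with A=2, B=1, C=k**2 + 15*k/4 + 9/4.
Key eq: (2)·f(k+1) = (1)·f(k) + (k**2 + 15*k/4 + 9/4).
Bound: deg f ≤ 2.
Match coefficients ⇒ f(k) = (4*k**2 - k + 3)/4.
Get s_k = R·t_k = 2**k*(4*k**2 - k + 3) with R(k) = B(k−1)f(k)/C(k) = (4*k**2 - k + 3)/((k + 3)*(4*k + 3)).
Δs = 2**k*(4*k**2 + 15*k + 9), as required.
Σ_(k=1)^n t_k = s_(n+1) − s_(1) = (2**(n + 1)*(4*n**2 + 7*n + 6)) − (12), i.e. 8*2**n*n**2 + 14*2**n*n + 12*2**n - 12.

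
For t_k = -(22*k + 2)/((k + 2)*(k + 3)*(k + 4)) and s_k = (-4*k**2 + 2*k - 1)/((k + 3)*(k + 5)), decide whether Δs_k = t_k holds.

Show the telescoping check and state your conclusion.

s_(k+1) = (2*k - 4*(k + 1)**2 + 1)/((k + 4)*(k + 6))
s_(k+1) − s_k = (-34*k**2 - 152*k - 21)/(k**4 + 18*k**3 + 119*k**2 + 342*k + 360)
(s_(k+1) − s_k) − t_k = 3*(-4*k**3 + 8*k**2 + 119*k + 6)/(k**5 + 20*k**4 + 155*k**3 + 580*k**2 + 1044*k + 720)

Invalid: residual 3*(-4*k**3 + 8*k**2 + 119*k + 6)/(k**5 + 20*k**4 + 155*k**3 + 580*k**2 + 1044*k + 720) ≠ 0.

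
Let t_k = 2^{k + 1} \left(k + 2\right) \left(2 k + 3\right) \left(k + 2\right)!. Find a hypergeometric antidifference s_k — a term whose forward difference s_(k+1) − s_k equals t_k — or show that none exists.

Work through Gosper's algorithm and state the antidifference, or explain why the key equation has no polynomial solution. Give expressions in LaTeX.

Compute t_(k+1)/t_k: get (k + 3)**2*(4*k + 10)/((k + 2)*(2*k + 3)).
Normal form (A,B,C) = (2*k + 6, 1, k**2 + 7*k/2 + 3).
Solve (2*k + 6)·f(k+1) − (1)·f(k) = k**2 + 7*k/2 + 3.
Degrees (1,0,2) ⇒ d ≤ 1.
Solving with deg f ≤ 1: f(k) = k/2.
Then R = B(k−1)f/C = k/((k + 2)*(2*k + 3)), so s_k = R(k)·t_k = 2**(k + 1)*k*factorial(k + 2).
Δs = 2**(k + 1)*(k + 2)*(2*k + 3)*factorial(k + 2), as required.

s_k = 2^{k + 1} k \left(k + 2\right)!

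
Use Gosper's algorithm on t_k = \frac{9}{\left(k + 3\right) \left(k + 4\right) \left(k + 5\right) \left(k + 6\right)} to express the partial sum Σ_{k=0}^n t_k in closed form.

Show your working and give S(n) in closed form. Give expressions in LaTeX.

S(n) = \frac{n^{3} + 15 n^{2} + 74 n + 60}{20 \left(n^{3} + 15 n^{2} + 74 n + 120\right)}

Ratio r(k) = (k + 3)/(k + 7).
A = k + 3, B = k + 7, C = 1.
Solve (k + 3)·f(k+1) − (k + 6)·f(k) = 1.
deg f ≤ 3 (via 1,1,0).
Solve for f: f(k) = k*(k**2 + 12*k + 47)/180 (degree 3 ≤ 3).
Get s_k = R·t_k = k*(k**2 + 12*k + 47)/(20*(k + 3)*(k + 4)*(k + 5)) with R(k) = B(k−1)f(k)/C(k) = k*(k + 6)*(k**2 + 12*k + 47)/180.
Check: Δs_k = 9/(k**4 + 18*k**3 + 119*k**2 + 342*k + 360). ✓
Σ_(k=0)^n t_k = s_(n+1) − s_(0) = ((n**3 + 15*n**2 + 74*n + 60)/(20*(n**3 + 15*n**2 + 74*n + 120))) − (0), i.e. (n**3 + 15*n**2 + 74*n + 60)/(20*(n**3 + 15*n**2 + 74*n + 120)).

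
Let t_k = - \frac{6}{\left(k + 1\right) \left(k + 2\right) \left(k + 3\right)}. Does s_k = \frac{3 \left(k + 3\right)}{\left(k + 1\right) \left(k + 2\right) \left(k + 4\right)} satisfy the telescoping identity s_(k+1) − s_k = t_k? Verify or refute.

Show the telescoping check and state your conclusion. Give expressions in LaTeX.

s_(k+1) = 3*(k + 4)/((k + 2)*(k + 3)*(k + 5))
s_(k+1) − s_k = 3*(-2*k**2 - 15*k - 29)/(k**5 + 15*k**4 + 85*k**3 + 225*k**2 + 274*k + 120)
(s_(k+1) − s_k) − t_k = 3*(3*k + 11)/(k**5 + 15*k**4 + 85*k**3 + 225*k**2 + 274*k + 120)

Invalid: residual \frac{3 \left(3 k + 11\right)}{k^{5} + 15 k^{4} + 85 k^{3} + 225 k^{2} + 274 k + 120} ≠ 0.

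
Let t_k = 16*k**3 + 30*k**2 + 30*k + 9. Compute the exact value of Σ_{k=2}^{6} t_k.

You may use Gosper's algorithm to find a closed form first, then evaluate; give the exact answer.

Σ = 10385

Compute t_(k+1)/t_k: get (16*k**3 + 78*k**2 + 138*k + 85)/(16*k**3 + 30*k**2 + 30*k + 9).
A = 1, B = 1, C = k**3 + 15*k**2/8 + 15*k/8 + 9/16.
Set up (1)·f(k+1) − (1)·f(k) − (k**3 + 15*k**2/8 + 15*k/8 + 9/16) = 0.
d = 4 from the (0,0,3) case.
Coefficient equations give f(k) = k*(4*k**3 + 2*k**2 + 4*k - 1)/16.
Get s_k = R·t_k = k*(4*k**3 + 2*k**2 + 4*k - 1) with R(k) = B(k−1)f(k)/C(k) = k*(4*k**3 + 2*k**2 + 4*k - 1)/(16*k**3 + 30*k**2 + 30*k + 9).
s_(k+1) − s_k = 16*k**3 + 30*k**2 + 30*k + 9 = t_k.
Σ_(k=2)^(6) t_k = s_(7) − s_(2) = 10479 − (94) = 10385.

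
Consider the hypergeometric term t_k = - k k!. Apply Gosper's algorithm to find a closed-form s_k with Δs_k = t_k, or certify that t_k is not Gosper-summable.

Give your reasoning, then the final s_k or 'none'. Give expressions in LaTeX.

Compute t_(k+1)/t_k: get (k + 1)**2/k.
So A=k + 1 and B=1, with C=k.
Need (k + 1)·f(k+1) − (1)·f(k) = k.
deg f ≤ 0 (via 1,0,1).
Coefficient equations give f(k) = 1.
Certificate R = B(k−1)f/C = 1/k gives s_k = -factorial(k).
Verify: -k*factorial(k) matches t_k.

s_k = - k!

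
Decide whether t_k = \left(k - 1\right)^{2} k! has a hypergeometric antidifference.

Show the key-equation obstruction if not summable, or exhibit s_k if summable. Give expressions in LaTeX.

The ratio is k**2*(k + 1)/(k - 1)**2.
Normal form (A,B,C) = (k + 1, 1, k**2 - 2*k + 1).
Solve (k + 1)·f(k+1) − (1)·f(k) = k**2 - 2*k + 1.
Bound: deg f ≤ 1.
Match coefficients ⇒ f(k) = k - 3.
So s_k = (B(k−1)f/C)·t_k = ((k - 3)/(k - 1)**2)·t_k = (k - 3)*factorial(k).
Check: Δs_k = (k - 1)**2*factorial(k). ✓

Yes. s_k = \left(k - 3\right) k!.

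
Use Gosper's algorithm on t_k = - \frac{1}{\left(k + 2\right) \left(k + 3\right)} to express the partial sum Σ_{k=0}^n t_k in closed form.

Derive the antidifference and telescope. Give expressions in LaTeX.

Ratio r(k) = (k + 2)/(k + 4).
So A=k + 2 and B=k + 4, with C=1.
Solve (k + 2)·f(k+1) − (k + 3)·f(k) = 1.
deg f ≤ 1 (via 1,1,0).
Solve for f: f(k) = k/2 (degree 1 ≤ 1).
Then R = B(k−1)f/C = k*(k + 3)/2, so s_k = R(k)·t_k = -k/(2*k + 4).
Δs = -1/(k**2 + 5*k + 6), as required.
Telescope: S(n) = s_(n+1) − s_(0) = (-n - 1)/(2*(n + 3)) − (0) = (-n - 1)/(2*(n + 3)).

S(n) = \frac{- n - 1}{2 \left(n + 3\right)}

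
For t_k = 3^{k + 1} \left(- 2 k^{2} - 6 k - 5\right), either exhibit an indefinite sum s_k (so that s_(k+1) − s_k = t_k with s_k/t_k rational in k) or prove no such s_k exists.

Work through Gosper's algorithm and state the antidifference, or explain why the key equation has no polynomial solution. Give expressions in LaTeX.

s_k = 3^{k + 1} \left(- k^{2} - 1\right)

r(k) = 3*(2*k**2 + 10*k + 13)/(2*k**2 + 6*k + 5) after simplifying.
So A=3 and B=1, with C=k**2 + 3*k + 5/2.
Solve (3)·f(k+1) − (1)·f(k) = k**2 + 3*k + 5/2.
Degrees (0,0,2) ⇒ d ≤ 2.
Solve for f: f(k) = (k**2 + 1)/2 (degree 2 ≤ 2).
Certificate R = B(k−1)f/C = (k**2 + 1)/(2*k**2 + 6*k + 5) gives s_k = 3**(k + 1)*(-k**2 - 1).
Check: Δs_k = 3**(k + 1)*(k**2 - 3*(k + 1)**2 - 2). ✓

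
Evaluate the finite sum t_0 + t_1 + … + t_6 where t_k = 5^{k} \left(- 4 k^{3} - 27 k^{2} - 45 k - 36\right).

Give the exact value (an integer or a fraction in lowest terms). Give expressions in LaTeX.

The ratio is 5*(4*k**3 + 39*k**2 + 111*k + 112)/(4*k**3 + 27*k**2 + 45*k + 36).
So A=5 and B=1, with C=k**3 + 27*k**2/4 + 45*k/4 + 9.
Key eq: (5)·f(k+1) = (1)·f(k) + (k**3 + 27*k**2/4 + 45*k/4 + 9).
deg f ≤ 3 (via 0,0,3).
Solve for f: f(k) = (k**3 + 3*k**2 + 4)/4 (degree 3 ≤ 3).
R(k) = B(k−1)·f(k)/C(k) = (k**3 + 3*k**2 + 4)/(4*k**3 + 27*k**2 + 45*k + 36); s_k = R·t_k = 5**k*(-k**3 - 3*k**2 - 4).
Δs = 5**k*(-4*k**3 - 27*k**2 - 45*k - 36), as required.
Evaluate s at k=7 and k=0: -38593750 and -4; difference -38593746.

Σ = -38593746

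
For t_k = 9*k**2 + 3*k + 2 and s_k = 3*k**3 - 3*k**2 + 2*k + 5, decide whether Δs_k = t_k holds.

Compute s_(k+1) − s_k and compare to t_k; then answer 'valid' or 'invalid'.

valid (s_(k+1) − s_k reduces to t_k)

s_(k+1) = 3*k**3 + 6*k**2 + 5*k + 7
s_(k+1) − s_k = 9*k**2 + 3*k + 2
(s_(k+1) − s_k) − t_k = 0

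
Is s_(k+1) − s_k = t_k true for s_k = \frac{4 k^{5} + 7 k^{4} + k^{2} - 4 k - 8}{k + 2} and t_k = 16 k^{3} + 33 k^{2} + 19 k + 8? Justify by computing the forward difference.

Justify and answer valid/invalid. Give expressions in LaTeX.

Invalid: residual \frac{2 \left(- 6 k^{4} - 31 k^{3} - 44 k^{2} - 21 k - 12\right)}{k^{2} + 5 k + 6} ≠ 0.

s_(k+1) = k*(4*k**4 + 27*k**3 + 68*k**2 + 83*k + 46)/(k + 3)
s_(k+1) − s_k = (16*k**5 + 101*k**4 + 218*k**3 + 213*k**2 + 112*k + 24)/(k**2 + 5*k + 6)
(s_(k+1) − s_k) − t_k = 2*(-6*k**4 - 31*k**3 - 44*k**2 - 21*k - 12)/(k**2 + 5*k + 6)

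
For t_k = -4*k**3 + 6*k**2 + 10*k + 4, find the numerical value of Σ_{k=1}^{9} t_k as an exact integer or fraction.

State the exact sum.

Σ = -5904

The ratio is (2*k**3 + 3*k**2 - 5*k - 8)/(2*k**3 - 3*k**2 - 5*k - 2).
Factor: A=1; B=1; C=k**3 - 3*k**2/2 - 5*k/2 - 1.
f must satisfy (1)·f(k+1) − (1)·f(k) = k**3 - 3*k**2/2 - 5*k/2 - 1.
deg f ≤ 4 (via 0,0,3).
Solving with deg f ≤ 4: f(k) = k**2*(k**2 - 4*k - 1)/4.
So s_k = (B(k−1)f/C)·t_k = (k**2*(k**2 - 4*k - 1)/(2*(2*k**3 - 3*k**2 - 5*k - 2)))·t_k = k**2*(-k**2 + 4*k + 1).
Δs = -4*k**3 + 6*k**2 + 10*k + 4, as required.
Sum = s_(10) − s_(1); s_(10) = -5900, s_(1) = 4 ⇒ -5904.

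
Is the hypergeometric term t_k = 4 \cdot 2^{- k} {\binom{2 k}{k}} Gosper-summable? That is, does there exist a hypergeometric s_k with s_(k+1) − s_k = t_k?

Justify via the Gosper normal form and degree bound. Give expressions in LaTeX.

No; the degree bound rules out any f.

r(k) = (2*k + 1)/(k + 1) after simplifying.
A = 2*k + 1, B = k + 1, C = 1.
Solve (2*k + 1)·f(k+1) − (k)·f(k) = 1.
Bound: deg f ≤ -1.
d = -1 < 0 ⇒ no nonzero polynomial f; not summable.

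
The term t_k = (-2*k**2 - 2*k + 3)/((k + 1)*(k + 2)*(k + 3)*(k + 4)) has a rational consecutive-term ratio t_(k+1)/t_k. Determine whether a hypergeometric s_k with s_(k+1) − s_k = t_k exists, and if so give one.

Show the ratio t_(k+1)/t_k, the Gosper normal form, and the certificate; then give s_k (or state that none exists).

The ratio is (k + 1)*(2*k + 2*(k + 1)**2 - 1)/((k + 5)*(2*k**2 + 2*k - 3)).
A = k + 1, B = k + 5, C = k**2 + k - 3/2.
f must satisfy (k + 1)·f(k+1) − (k + 4)·f(k) = k**2 + k - 3/2.
deg f ≤ 3 (via 1,1,2).
Solve for f: f(k) = k*(k**2 - 6*k - 13)/12 (degree 3 ≤ 3).
So s_k = (B(k−1)f/C)·t_k = (k*(k + 4)*(k**2 - 6*k - 13)/(6*(2*k**2 + 2*k - 3)))·t_k = k*(-k**2 + 6*k + 13)/(6*(k + 1)*(k + 2)*(k + 3)).
Δs = (-2*k**2 - 2*k + 3)/(k**4 + 10*k**3 + 35*k**2 + 50*k + 24), as required.

s_k = k*(-k**2 + 6*k + 13)/(6*(k + 1)*(k + 2)*(k + 3))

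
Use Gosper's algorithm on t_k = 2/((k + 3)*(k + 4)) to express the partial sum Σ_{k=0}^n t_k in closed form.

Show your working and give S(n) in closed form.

S(n) = 2*(n + 1)/(3*(n + 4))

Compute t_(k+1)/t_k: get (k + 3)/(k + 5).
A = k + 3, B = k + 5, C = 1.
Solve (k + 3)·f(k+1) − (k + 4)·f(k) = 1.
From deg A=1, deg B=1, deg C=0: d=1.
Solving with deg f ≤ 1: f(k) = k/3.
Get s_k = R·t_k = 2*k/(3*(k + 3)) with R(k) = B(k−1)f(k)/C(k) = k*(k + 4)/3.
s_(k+1) − s_k = 2/(k**2 + 7*k + 12) = t_k.
Evaluate: s_(n+1) = 2*(n + 1)/(3*(n + 4)); subtract s_(0) = 0 ⇒ S(n) = 2*(n + 1)/(3*(n + 4)).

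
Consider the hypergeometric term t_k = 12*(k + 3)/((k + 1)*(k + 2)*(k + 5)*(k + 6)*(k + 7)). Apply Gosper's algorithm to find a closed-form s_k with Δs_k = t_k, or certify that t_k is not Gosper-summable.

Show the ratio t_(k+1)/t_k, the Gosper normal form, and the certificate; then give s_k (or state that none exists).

s_k = 2*k*(k**2 + 12*k + 41)/(15*(k**3 + 12*k**2 + 41*k + 30))

Step 1: r(k) = (k + 1)*(k + 4)*(k + 5)/((k + 3)**2*(k + 8)).
Normal form (A,B,C) = (k + 1, k + 8, k**3 + 10*k**2 + 33*k + 36).
f must satisfy (k + 1)·f(k+1) − (k + 7)·f(k) = k**3 + 10*k**2 + 33*k + 36.
deg f ≤ 6 (via 1,1,3).
A polynomial solution: f(k) = k*(k + 2)*(k + 3)*(k + 4)*(k**2 + 12*k + 41)/90.
Then R = B(k−1)f/C = k*(k + 2)*(k + 7)*(k**2 + 12*k + 41)/(90*(k + 3)), so s_k = R(k)·t_k = 2*k*(k**2 + 12*k + 41)/(15*(k**3 + 12*k**2 + 41*k + 30)).
Check: Δs_k = 12*(k + 3)/(k**5 + 21*k**4 + 163*k**3 + 567*k**2 + 844*k + 420). ✓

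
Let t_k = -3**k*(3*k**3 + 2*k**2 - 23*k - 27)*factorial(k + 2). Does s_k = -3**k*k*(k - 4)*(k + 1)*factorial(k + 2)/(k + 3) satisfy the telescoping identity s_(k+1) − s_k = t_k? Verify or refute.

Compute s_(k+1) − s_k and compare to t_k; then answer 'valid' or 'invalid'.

Invalid: residual 2*3**k*(3*k**4 + 11*k**3 - 18*k**2 - 92*k - 81)*factorial(k + 2)/((k + 3)*(k + 4)) ≠ 0.

s_(k+1) = -3**(k + 1)*(k - 3)*(k + 1)*(k + 2)*factorial(k + 3)/(k + 4)
s_(k+1) − s_k = 3**k*(k + 1)*(-3*k**4 - 14*k**3 + 9*k**2 + 119*k + 162)*factorial(k + 2)/((k + 3)*(k + 4))
(s_(k+1) − s_k) − t_k = 2*3**k*(3*k**4 + 11*k**3 - 18*k**2 - 92*k - 81)*factorial(k + 2)/((k + 3)*(k + 4))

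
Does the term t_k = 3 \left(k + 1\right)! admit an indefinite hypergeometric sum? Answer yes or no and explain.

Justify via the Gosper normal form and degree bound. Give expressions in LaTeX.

The ratio is k + 2.
A = k + 2, B = 1, C = 1.
f must satisfy (k + 2)·f(k+1) − (1)·f(k) = 1.
From deg A=1, deg B=0, deg C=0: d=-1.
Bound -1 < 0, so the key equation has no polynomial solution.

No — t_k has no hypergeometric antidifference.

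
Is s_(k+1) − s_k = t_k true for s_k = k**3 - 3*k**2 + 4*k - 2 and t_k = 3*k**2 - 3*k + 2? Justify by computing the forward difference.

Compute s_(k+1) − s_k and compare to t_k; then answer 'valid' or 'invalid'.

valid; difference matches t_k

s_(k+1) = k**3 + k
s_(k+1) − s_k = 3*k**2 - 3*k + 2
(s_(k+1) − s_k) − t_k = 0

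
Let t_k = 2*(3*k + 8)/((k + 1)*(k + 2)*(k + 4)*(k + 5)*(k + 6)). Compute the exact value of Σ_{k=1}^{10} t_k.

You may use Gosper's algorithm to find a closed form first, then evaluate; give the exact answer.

r(k) = (k + 1)*(k + 4)*(3*k + 11)/((k + 3)*(k + 7)*(3*k + 8)) after simplifying.
Normal form (A,B,C) = (k + 1, k + 7, k**2 + 17*k/3 + 8).
f must satisfy (k + 1)·f(k+1) − (k + 6)·f(k) = k**2 + 17*k/3 + 8.
From deg A=1, deg B=1, deg C=2: d=5.
A polynomial solution: f(k) = k*(k + 2)*(k + 3)*(k**2 + 10*k + 29)/60.
R(k) = B(k−1)·f(k)/C(k) = k*(k + 2)*(k + 6)*(k**2 + 10*k + 29)/(20*(3*k + 8)); s_k = R·t_k = k*(k**2 + 10*k + 29)/(10*(k**3 + 10*k**2 + 29*k + 20)).
Verify: 2*(3*k + 8)/(k**5 + 18*k**4 + 121*k**3 + 372*k**2 + 508*k + 240) matches t_k.
Sum = s_(11) − s_(1); s_(11) = 143/1440, s_(1) = 1/15 ⇒ 47/1440.

Σ = 47/1440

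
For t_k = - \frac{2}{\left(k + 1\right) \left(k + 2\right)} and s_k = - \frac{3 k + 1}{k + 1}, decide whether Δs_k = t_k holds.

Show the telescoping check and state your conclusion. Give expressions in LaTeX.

s_(k+1) = (-3*k - 4)/(k + 2)
s_(k+1) − s_k = -2/(k**2 + 3*k + 2)
(s_(k+1) − s_k) − t_k = 0

Valid: the claim telescopes to t_k.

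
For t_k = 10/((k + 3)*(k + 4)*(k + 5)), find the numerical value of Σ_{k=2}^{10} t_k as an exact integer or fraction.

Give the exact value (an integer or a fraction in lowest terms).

Σ = 1/7

t_(k+1)/t_k = (k + 3)/(k + 6).
Normal form (A,B,C) = (k + 3, k + 6, 1).
Key eq: (k + 3)·f(k+1) = (k + 5)·f(k) + (1).
From deg A=1, deg B=1, deg C=0: d=2.
Match coefficients ⇒ f(k) = k*(k + 7)/24.
R(k) = B(k−1)·f(k)/C(k) = k*(k + 5)*(k + 7)/24; s_k = R·t_k = 5*k*(k + 7)/(12*(k + 3)*(k + 4)).
Δs = 10/(k**3 + 12*k**2 + 47*k + 60), as required.
Telescoping: Σ = s_(11) − s_(2) = 11/28 − (1/4) = 1/7.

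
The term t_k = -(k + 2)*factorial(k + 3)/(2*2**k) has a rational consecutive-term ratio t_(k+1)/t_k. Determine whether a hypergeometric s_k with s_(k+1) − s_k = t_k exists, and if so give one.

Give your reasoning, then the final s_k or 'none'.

t_(k+1)/t_k = (k + 3)*(k + 4)/(2*(k + 2)).
A = k/2 + 2, B = 1, C = k + 2.
Solve (k/2 + 2)·f(k+1) − (1)·f(k) = k + 2.
From deg A=1, deg B=0, deg C=1: d=0.
Match coefficients ⇒ f(k) = 2.
R(k) = B(k−1)·f(k)/C(k) = 2/(k + 2); s_k = R·t_k = -factorial(k + 3)/2**k.
Verify: -(k + 2)*factorial(k + 3)/(2*2**k) matches t_k.

s_k = -factorial(k + 3)/2**k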